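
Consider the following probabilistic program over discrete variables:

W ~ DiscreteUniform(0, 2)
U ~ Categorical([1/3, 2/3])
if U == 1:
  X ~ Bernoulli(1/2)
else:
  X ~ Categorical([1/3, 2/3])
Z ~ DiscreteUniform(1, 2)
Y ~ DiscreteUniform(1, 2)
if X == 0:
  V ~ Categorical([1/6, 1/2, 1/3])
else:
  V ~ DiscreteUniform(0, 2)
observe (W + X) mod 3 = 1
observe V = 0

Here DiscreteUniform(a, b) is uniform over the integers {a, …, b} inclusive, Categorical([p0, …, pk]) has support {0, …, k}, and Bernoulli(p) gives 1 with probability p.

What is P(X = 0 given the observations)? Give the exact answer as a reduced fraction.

P(X = 0 | obs) = 2/7

Enumerate traces; 16 have nonzero weight after conditioning:
  (W=0, U=0, X=1, Z=1, Y=1, V=0) weight 1/162
  (W=0, U=0, X=1, Z=1, Y=2, V=0) weight 1/162
  (W=0, U=0, X=1, Z=2, Y=1, V=0) weight 1/162
  (W=0, U=0, X=1, Z=2, Y=2, V=0) weight 1/162
  (W=0, U=1, X=1, Z=1, Y=1, V=0) weight 1/108
  (W=0, U=1, X=1, Z=1, Y=2, V=0) weight 1/108
  (W=0, U=1, X=1, Z=2, Y=1, V=0) weight 1/108
  (W=0, U=1, X=1, Z=2, Y=2, V=0) weight 1/108
  (W=1, U=0, X=0, Z=1, Y=1, V=0) weight 1/648
  … 7 more
Group by X:
  weight(X=0) = 2/81
  weight(X=1) = 5/81
Total weight = 2/81 + 5/81 = 7/81
P(X=0 | obs) = 2/81 / 7/81 = 2/7
P(X=1 | obs) = 5/81 / 7/81 = 5/7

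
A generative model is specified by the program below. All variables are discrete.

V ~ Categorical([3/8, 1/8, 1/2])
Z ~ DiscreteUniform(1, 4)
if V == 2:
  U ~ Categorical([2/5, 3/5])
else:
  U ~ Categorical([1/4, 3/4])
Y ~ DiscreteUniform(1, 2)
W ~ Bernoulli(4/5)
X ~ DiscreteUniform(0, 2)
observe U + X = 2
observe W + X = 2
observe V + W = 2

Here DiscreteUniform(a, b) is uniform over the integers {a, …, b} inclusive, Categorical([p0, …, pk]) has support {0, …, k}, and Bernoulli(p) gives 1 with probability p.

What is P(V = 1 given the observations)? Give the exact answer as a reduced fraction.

P(V = 1 | obs) = 15/23

Enumerate traces; 16 have nonzero weight after conditioning:
  (V=1, Z=1, U=1, Y=1, W=1, X=1) weight 1/320
  (V=1, Z=1, U=1, Y=2, W=1, X=1) weight 1/320
  (V=1, Z=2, U=1, Y=1, W=1, X=1) weight 1/320
  (V=1, Z=2, U=1, Y=2, W=1, X=1) weight 1/320
  (V=1, Z=3, U=1, Y=1, W=1, X=1) weight 1/320
  (V=1, Z=3, U=1, Y=2, W=1, X=1) weight 1/320
  (V=1, Z=4, U=1, Y=1, W=1, X=1) weight 1/320
  (V=1, Z=4, U=1, Y=2, W=1, X=1) weight 1/320
  (V=2, Z=1, U=0, Y=1, W=0, X=2) weight 1/600
  … 7 more
Group by V:
  weight(V=1) = 1/40
  weight(V=2) = 1/75
Total weight = 1/40 + 1/75 = 23/600
P(V=1 | obs) = 1/40 / 23/600 = 15/23
P(V=2 | obs) = 1/75 / 23/600 = 8/23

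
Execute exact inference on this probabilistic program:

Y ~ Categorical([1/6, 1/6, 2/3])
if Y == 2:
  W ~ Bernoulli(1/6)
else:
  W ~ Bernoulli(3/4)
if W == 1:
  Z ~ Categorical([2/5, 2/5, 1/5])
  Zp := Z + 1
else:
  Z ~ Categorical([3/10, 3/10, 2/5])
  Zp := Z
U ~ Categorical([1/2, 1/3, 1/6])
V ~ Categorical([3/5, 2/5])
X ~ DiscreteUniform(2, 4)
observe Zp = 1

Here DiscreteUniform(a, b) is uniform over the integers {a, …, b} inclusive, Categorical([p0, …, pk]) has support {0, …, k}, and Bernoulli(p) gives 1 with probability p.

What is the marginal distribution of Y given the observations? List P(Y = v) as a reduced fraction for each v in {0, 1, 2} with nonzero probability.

Enumerate traces; 108 have nonzero weight after conditioning:
  (Y=0, W=0, Z=1, U=0, V=0, X=2) weight 1/800
  (Y=0, W=0, Z=1, U=0, V=0, X=3) weight 1/800
  (Y=0, W=0, Z=1, U=0, V=0, X=4) weight 1/800
  (Y=0, W=0, Z=1, U=0, V=1, X=2) weight 1/1200
  (Y=0, W=0, Z=1, U=0, V=1, X=3) weight 1/1200
  (Y=0, W=0, Z=1, U=0, V=1, X=4) weight 1/1200
  (Y=0, W=0, Z=1, U=1, V=0, X=2) weight 1/1200
  (Y=0, W=0, Z=1, U=1, V=0, X=3) weight 1/1200
  (Y=1, W=0, Z=1, U=0, V=0, X=2) weight 1/800
  (Y=2, W=0, Z=1, U=0, V=0, X=2) weight 1/60
  … 98 more
Group by Y:
  weight(Y=0) = 1/16
  weight(Y=1) = 1/16
  weight(Y=2) = 19/90
Total weight = 1/16 + 1/16 + 19/90 = 121/360
P(Y=0 | obs) = 1/16 / 121/360 = 45/242
P(Y=1 | obs) = 1/16 / 121/360 = 45/242
P(Y=2 | obs) = 19/90 / 121/360 = 76/121

P(Y=0) = 45/242, P(Y=1) = 45/242, P(Y=2) = 76/121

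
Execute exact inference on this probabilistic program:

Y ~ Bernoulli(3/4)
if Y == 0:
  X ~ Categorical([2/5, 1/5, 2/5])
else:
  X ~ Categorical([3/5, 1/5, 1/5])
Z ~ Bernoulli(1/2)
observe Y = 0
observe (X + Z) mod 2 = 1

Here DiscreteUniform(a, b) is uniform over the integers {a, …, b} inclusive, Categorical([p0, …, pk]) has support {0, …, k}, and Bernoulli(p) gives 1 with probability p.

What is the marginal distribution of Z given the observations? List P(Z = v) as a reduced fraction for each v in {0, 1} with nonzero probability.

P(Z=0) = 1/5, P(Z=1) = 4/5

Enumerate traces; 3 have nonzero weight after conditioning:
  (Y=0, X=0, Z=1) weight 1/20
  (Y=0, X=1, Z=0) weight 1/40
  (Y=0, X=2, Z=1) weight 1/20
Group by Z:
  weight(Z=0) = 1/40
  weight(Z=1) = 1/10
Total weight = 1/40 + 1/10 = 1/8
P(Z=0 | obs) = 1/40 / 1/8 = 1/5
P(Z=1 | obs) = 1/10 / 1/8 = 4/5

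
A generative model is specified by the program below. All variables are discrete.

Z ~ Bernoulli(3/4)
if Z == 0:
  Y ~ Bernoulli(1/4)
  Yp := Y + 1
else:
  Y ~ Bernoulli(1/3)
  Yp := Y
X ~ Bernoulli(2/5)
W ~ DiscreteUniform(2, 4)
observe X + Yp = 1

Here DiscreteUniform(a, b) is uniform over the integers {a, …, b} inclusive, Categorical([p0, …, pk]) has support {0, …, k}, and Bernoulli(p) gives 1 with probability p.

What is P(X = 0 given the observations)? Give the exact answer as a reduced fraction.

Enumerate traces; 9 have nonzero weight after conditioning:
  (Z=0, Y=0, X=0, W=2) weight 3/80
  (Z=0, Y=0, X=0, W=3) weight 3/80
  (Z=0, Y=0, X=0, W=4) weight 3/80
  (Z=1, Y=0, X=1, W=2) weight 1/15
  (Z=1, Y=0, X=1, W=3) weight 1/15
  (Z=1, Y=0, X=1, W=4) weight 1/15
  (Z=1, Y=1, X=0, W=2) weight 1/20
  (Z=1, Y=1, X=0, W=3) weight 1/20
  … 1 more
Group by X:
  weight(X=0) = 21/80
  weight(X=1) = 1/5
Total weight = 21/80 + 1/5 = 37/80
P(X=0 | obs) = 21/80 / 37/80 = 21/37
P(X=1 | obs) = 1/5 / 37/80 = 16/37

P(X = 0 | obs) = 21/37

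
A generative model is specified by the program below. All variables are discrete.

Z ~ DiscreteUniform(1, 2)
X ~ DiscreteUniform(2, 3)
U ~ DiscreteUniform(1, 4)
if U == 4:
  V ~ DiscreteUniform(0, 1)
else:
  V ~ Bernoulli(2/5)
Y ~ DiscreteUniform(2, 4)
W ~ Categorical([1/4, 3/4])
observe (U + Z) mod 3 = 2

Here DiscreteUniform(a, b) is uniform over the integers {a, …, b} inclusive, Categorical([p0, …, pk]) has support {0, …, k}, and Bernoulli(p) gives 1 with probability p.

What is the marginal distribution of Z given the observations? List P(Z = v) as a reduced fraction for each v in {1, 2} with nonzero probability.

Enumerate traces; 72 have nonzero weight after conditioning:
  (Z=1, X=2, U=1, V=0, Y=2, W=0) weight 1/320
  (Z=1, X=2, U=1, V=0, Y=2, W=1) weight 3/320
  (Z=1, X=2, U=1, V=0, Y=3, W=0) weight 1/320
  (Z=1, X=2, U=1, V=0, Y=3, W=1) weight 3/320
  (Z=1, X=2, U=1, V=0, Y=4, W=0) weight 1/320
  (Z=1, X=2, U=1, V=0, Y=4, W=1) weight 3/320
  (Z=1, X=2, U=1, V=1, Y=2, W=0) weight 1/480
  (Z=1, X=2, U=1, V=1, Y=2, W=1) weight 1/160
  (Z=2, X=2, U=3, V=0, Y=2, W=0) weight 1/320
  … 63 more
Group by Z:
  weight(Z=1) = 1/4
  weight(Z=2) = 1/8
Total weight = 1/4 + 1/8 = 3/8
P(Z=1 | obs) = 1/4 / 3/8 = 2/3
P(Z=2 | obs) = 1/8 / 3/8 = 1/3

P(Z=1) = 2/3, P(Z=2) = 1/3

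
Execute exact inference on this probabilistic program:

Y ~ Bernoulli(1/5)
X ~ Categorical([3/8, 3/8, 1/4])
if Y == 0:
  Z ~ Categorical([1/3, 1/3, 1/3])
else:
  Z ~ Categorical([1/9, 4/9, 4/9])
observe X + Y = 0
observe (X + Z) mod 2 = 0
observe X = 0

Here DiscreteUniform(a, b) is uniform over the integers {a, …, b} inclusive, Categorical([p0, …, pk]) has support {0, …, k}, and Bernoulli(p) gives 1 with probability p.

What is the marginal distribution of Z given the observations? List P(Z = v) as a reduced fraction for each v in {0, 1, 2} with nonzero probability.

Enumerate traces; 2 have nonzero weight after conditioning:
  (Y=0, X=0, Z=0) weight 1/10
  (Y=0, X=0, Z=2) weight 1/10
Group by Z:
  weight(Z=0) = 1/10
  weight(Z=2) = 1/10
Total weight = 1/10 + 1/10 = 1/5
P(Z=0 | obs) = 1/10 / 1/5 = 1/2
P(Z=2 | obs) = 1/10 / 1/5 = 1/2

P(Z=0) = 1/2, P(Z=2) = 1/2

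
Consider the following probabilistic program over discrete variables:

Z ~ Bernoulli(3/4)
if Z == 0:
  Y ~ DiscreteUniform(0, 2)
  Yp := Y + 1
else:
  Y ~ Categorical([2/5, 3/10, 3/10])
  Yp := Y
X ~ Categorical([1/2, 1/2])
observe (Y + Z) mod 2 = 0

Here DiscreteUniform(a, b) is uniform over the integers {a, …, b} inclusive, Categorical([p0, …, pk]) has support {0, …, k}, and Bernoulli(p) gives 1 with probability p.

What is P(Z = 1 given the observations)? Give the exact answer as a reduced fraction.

P(Z = 1 | obs) = 27/47

Enumerate traces; 6 have nonzero weight after conditioning:
  (Z=0, Y=0, X=0) weight 1/24
  (Z=0, Y=0, X=1) weight 1/24
  (Z=0, Y=2, X=0) weight 1/24
  (Z=0, Y=2, X=1) weight 1/24
  (Z=1, Y=1, X=0) weight 9/80
  (Z=1, Y=1, X=1) weight 9/80
Group by Z:
  weight(Z=0) = 1/6
  weight(Z=1) = 9/40
Total weight = 1/6 + 9/40 = 47/120
P(Z=0 | obs) = 1/6 / 47/120 = 20/47
P(Z=1 | obs) = 9/40 / 47/120 = 27/47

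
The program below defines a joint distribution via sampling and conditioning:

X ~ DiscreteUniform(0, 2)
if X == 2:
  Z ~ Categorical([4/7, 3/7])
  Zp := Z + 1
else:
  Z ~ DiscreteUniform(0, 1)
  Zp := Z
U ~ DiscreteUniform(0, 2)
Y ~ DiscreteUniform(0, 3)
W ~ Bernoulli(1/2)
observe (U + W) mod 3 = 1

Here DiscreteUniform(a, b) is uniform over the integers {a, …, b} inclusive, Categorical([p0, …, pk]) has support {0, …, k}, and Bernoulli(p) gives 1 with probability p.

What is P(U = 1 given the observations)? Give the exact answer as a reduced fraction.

P(U = 1 | obs) = 1/2

Enumerate traces; 48 have nonzero weight after conditioning:
  (X=0, Z=0, U=0, Y=0, W=1) weight 1/144
  (X=0, Z=0, U=0, Y=1, W=1) weight 1/144
  (X=0, Z=0, U=0, Y=2, W=1) weight 1/144
  (X=0, Z=0, U=0, Y=3, W=1) weight 1/144
  (X=0, Z=0, U=1, Y=0, W=0) weight 1/144
  (X=0, Z=0, U=1, Y=1, W=0) weight 1/144
  (X=0, Z=0, U=1, Y=2, W=0) weight 1/144
  (X=0, Z=0, U=1, Y=3, W=0) weight 1/144
  … 40 more
Group by U:
  weight(U=0) = 1/6
  weight(U=1) = 1/6
Total weight = 1/6 + 1/6 = 1/3
P(U=0 | obs) = 1/6 / 1/3 = 1/2
P(U=1 | obs) = 1/6 / 1/3 = 1/2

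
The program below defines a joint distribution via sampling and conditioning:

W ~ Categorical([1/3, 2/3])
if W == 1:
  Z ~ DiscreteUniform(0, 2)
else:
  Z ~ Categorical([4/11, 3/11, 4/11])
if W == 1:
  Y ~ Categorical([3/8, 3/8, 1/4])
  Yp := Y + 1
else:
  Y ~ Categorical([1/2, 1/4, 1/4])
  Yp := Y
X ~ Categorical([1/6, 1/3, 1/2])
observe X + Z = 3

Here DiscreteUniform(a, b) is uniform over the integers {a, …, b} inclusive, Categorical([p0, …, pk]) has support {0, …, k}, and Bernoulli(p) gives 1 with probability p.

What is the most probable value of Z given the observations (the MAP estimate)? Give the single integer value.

Enumerate traces; 12 have nonzero weight after conditioning:
  (W=0, Z=1, Y=0, X=2) weight 1/44
  (W=0, Z=1, Y=1, X=2) weight 1/88
  (W=0, Z=1, Y=2, X=2) weight 1/88
  (W=0, Z=2, Y=0, X=1) weight 2/99
  (W=0, Z=2, Y=1, X=1) weight 1/99
  (W=0, Z=2, Y=2, X=1) weight 1/99
  (W=1, Z=1, Y=0, X=2) weight 1/24
  (W=1, Z=1, Y=1, X=2) weight 1/24
  … 4 more
Group by Z:
  weight(Z=1) = 31/198
  weight(Z=2) = 34/297
Total weight = 31/198 + 34/297 = 161/594
P(Z=1 | obs) = 31/198 / 161/594 = 93/161
P(Z=2 | obs) = 34/297 / 161/594 = 68/161
argmax = 1

argmax_v P(Z = v | obs) = 1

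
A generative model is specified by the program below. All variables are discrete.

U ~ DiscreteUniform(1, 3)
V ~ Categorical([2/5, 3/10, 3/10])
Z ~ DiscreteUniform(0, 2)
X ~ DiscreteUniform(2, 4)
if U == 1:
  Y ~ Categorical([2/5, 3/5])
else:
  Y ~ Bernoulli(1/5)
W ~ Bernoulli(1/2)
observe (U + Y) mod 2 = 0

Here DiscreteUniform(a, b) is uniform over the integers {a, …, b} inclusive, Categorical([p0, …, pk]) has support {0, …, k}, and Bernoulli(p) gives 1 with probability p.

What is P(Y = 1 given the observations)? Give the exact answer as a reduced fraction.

P(Y = 1 | obs) = 1/2

Enumerate traces; 162 have nonzero weight after conditioning:
  (U=1, V=0, Z=0, X=2, Y=1, W=0) weight 1/225
  (U=1, V=0, Z=0, X=2, Y=1, W=1) weight 1/225
  (U=1, V=0, Z=0, X=3, Y=1, W=0) weight 1/225
  (U=1, V=0, Z=0, X=3, Y=1, W=1) weight 1/225
  (U=1, V=0, Z=0, X=4, Y=1, W=0) weight 1/225
  (U=1, V=0, Z=0, X=4, Y=1, W=1) weight 1/225
  (U=1, V=0, Z=1, X=2, Y=1, W=0) weight 1/225
  (U=1, V=0, Z=1, X=2, Y=1, W=1) weight 1/225
  (U=2, V=0, Z=0, X=2, Y=0, W=0) weight 4/675
  … 153 more
Group by Y:
  weight(Y=0) = 4/15
  weight(Y=1) = 4/15
Total weight = 4/15 + 4/15 = 8/15
P(Y=0 | obs) = 4/15 / 8/15 = 1/2
P(Y=1 | obs) = 4/15 / 8/15 = 1/2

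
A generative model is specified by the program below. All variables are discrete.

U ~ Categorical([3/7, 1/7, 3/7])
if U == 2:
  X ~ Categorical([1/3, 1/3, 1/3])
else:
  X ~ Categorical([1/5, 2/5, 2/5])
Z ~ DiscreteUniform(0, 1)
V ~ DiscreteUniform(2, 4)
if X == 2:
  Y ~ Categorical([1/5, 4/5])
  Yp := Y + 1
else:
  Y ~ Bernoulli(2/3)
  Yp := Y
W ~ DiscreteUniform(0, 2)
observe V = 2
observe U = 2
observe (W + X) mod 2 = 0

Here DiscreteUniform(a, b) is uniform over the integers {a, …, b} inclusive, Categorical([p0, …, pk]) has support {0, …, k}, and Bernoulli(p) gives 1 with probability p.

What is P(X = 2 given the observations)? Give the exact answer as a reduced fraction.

Enumerate traces; 20 have nonzero weight after conditioning:
  (U=2, X=0, Z=0, V=2, Y=0, W=0) weight 1/378
  (U=2, X=0, Z=0, V=2, Y=0, W=2) weight 1/378
  (U=2, X=0, Z=0, V=2, Y=1, W=0) weight 1/189
  (U=2, X=0, Z=0, V=2, Y=1, W=2) weight 1/189
  (U=2, X=0, Z=1, V=2, Y=0, W=0) weight 1/378
  (U=2, X=0, Z=1, V=2, Y=0, W=2) weight 1/378
  (U=2, X=0, Z=1, V=2, Y=1, W=0) weight 1/189
  (U=2, X=0, Z=1, V=2, Y=1, W=2) weight 1/189
  (U=2, X=1, Z=0, V=2, Y=0, W=1) weight 1/378
  (U=2, X=2, Z=0, V=2, Y=0, W=0) weight 1/630
  … 10 more
Group by X:
  weight(X=0) = 2/63
  weight(X=1) = 1/63
  weight(X=2) = 2/63
Total weight = 2/63 + 1/63 + 2/63 = 5/63
P(X=0 | obs) = 2/63 / 5/63 = 2/5
P(X=1 | obs) = 1/63 / 5/63 = 1/5
P(X=2 | obs) = 2/63 / 5/63 = 2/5

P(X = 2 | obs) = 2/5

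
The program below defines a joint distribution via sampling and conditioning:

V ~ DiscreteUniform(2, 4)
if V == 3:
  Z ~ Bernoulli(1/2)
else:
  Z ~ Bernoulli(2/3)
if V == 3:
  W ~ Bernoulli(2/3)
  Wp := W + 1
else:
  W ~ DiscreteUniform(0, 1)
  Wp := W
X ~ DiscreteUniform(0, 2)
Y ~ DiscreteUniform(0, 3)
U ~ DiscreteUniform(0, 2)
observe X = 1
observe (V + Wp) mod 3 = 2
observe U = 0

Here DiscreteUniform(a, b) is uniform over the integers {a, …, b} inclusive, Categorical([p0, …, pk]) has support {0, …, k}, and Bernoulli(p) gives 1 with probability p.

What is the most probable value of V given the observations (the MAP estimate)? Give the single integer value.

argmax_v P(V = v | obs) = 3

Enumerate traces; 24 have nonzero weight after conditioning:
  (V=2, Z=0, W=0, X=1, Y=0, U=0) weight 1/648
  (V=2, Z=0, W=0, X=1, Y=1, U=0) weight 1/648
  (V=2, Z=0, W=0, X=1, Y=2, U=0) weight 1/648
  (V=2, Z=0, W=0, X=1, Y=3, U=0) weight 1/648
  (V=2, Z=1, W=0, X=1, Y=0, U=0) weight 1/324
  (V=2, Z=1, W=0, X=1, Y=1, U=0) weight 1/324
  (V=2, Z=1, W=0, X=1, Y=2, U=0) weight 1/324
  (V=2, Z=1, W=0, X=1, Y=3, U=0) weight 1/324
  (V=3, Z=0, W=1, X=1, Y=0, U=0) weight 1/324
  (V=4, Z=0, W=1, X=1, Y=0, U=0) weight 1/648
  … 14 more
Group by V:
  weight(V=2) = 1/54
  weight(V=3) = 2/81
  weight(V=4) = 1/54
Total weight = 1/54 + 2/81 + 1/54 = 5/81
P(V=2 | obs) = 1/54 / 5/81 = 3/10
P(V=3 | obs) = 2/81 / 5/81 = 2/5
P(V=4 | obs) = 1/54 / 5/81 = 3/10
argmax = 3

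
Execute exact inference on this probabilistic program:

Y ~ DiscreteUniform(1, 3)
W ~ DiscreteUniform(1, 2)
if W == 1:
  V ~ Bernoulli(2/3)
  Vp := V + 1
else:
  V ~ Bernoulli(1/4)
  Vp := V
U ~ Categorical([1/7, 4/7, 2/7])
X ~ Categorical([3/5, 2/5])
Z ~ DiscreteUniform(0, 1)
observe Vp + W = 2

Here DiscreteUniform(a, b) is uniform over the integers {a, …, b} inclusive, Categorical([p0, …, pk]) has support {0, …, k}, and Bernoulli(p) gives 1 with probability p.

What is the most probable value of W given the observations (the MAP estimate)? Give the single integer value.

Enumerate traces; 72 have nonzero weight after conditioning:
  (Y=1, W=1, V=0, U=0, X=0, Z=0) weight 1/420
  (Y=1, W=1, V=0, U=0, X=0, Z=1) weight 1/420
  (Y=1, W=1, V=0, U=0, X=1, Z=0) weight 1/630
  (Y=1, W=1, V=0, U=0, X=1, Z=1) weight 1/630
  (Y=1, W=1, V=0, U=1, X=0, Z=0) weight 1/105
  (Y=1, W=1, V=0, U=1, X=0, Z=1) weight 1/105
  (Y=1, W=1, V=0, U=1, X=1, Z=0) weight 2/315
  (Y=1, W=1, V=0, U=1, X=1, Z=1) weight 2/315
  (Y=1, W=2, V=0, U=0, X=0, Z=0) weight 3/560
  … 63 more
Group by W:
  weight(W=1) = 1/6
  weight(W=2) = 3/8
Total weight = 1/6 + 3/8 = 13/24
P(W=1 | obs) = 1/6 / 13/24 = 4/13
P(W=2 | obs) = 3/8 / 13/24 = 9/13
argmax = 2

argmax_v P(W = v | obs) = 2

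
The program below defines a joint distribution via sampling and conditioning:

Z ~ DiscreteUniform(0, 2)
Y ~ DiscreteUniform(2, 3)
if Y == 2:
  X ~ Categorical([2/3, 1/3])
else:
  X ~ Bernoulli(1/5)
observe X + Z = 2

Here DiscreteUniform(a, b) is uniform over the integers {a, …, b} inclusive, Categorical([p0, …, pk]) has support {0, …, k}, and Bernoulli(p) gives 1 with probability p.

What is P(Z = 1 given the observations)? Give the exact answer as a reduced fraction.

P(Z = 1 | obs) = 4/15

Enumerate traces; 4 have nonzero weight after conditioning:
  (Z=1, Y=2, X=1) weight 1/18
  (Z=1, Y=3, X=1) weight 1/30
  (Z=2, Y=2, X=0) weight 1/9
  (Z=2, Y=3, X=0) weight 2/15
Group by Z:
  weight(Z=1) = 4/45
  weight(Z=2) = 11/45
Total weight = 4/45 + 11/45 = 1/3
P(Z=1 | obs) = 4/45 / 1/3 = 4/15
P(Z=2 | obs) = 11/45 / 1/3 = 11/15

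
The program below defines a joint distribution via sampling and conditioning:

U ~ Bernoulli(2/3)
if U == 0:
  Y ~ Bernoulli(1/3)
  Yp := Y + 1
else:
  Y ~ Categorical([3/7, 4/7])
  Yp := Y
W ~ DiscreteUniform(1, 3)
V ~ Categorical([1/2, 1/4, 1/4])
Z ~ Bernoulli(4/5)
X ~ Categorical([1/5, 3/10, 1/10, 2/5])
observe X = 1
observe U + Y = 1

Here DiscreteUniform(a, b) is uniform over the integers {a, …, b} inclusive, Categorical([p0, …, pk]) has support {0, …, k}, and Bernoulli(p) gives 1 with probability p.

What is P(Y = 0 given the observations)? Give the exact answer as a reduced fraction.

Enumerate traces; 36 have nonzero weight after conditioning:
  (U=0, Y=1, W=1, V=0, Z=0, X=1) weight 1/900
  (U=0, Y=1, W=1, V=0, Z=1, X=1) weight 1/225
  (U=0, Y=1, W=1, V=1, Z=0, X=1) weight 1/1800
  (U=0, Y=1, W=1, V=1, Z=1, X=1) weight 1/450
  (U=0, Y=1, W=1, V=2, Z=0, X=1) weight 1/1800
  (U=0, Y=1, W=1, V=2, Z=1, X=1) weight 1/450
  (U=0, Y=1, W=2, V=0, Z=0, X=1) weight 1/900
  (U=0, Y=1, W=2, V=0, Z=1, X=1) weight 1/225
  (U=1, Y=0, W=1, V=0, Z=0, X=1) weight 1/350
  … 27 more
Group by Y:
  weight(Y=0) = 3/35
  weight(Y=1) = 1/30
Total weight = 3/35 + 1/30 = 5/42
P(Y=0 | obs) = 3/35 / 5/42 = 18/25
P(Y=1 | obs) = 1/30 / 5/42 = 7/25

P(Y = 0 | obs) = 18/25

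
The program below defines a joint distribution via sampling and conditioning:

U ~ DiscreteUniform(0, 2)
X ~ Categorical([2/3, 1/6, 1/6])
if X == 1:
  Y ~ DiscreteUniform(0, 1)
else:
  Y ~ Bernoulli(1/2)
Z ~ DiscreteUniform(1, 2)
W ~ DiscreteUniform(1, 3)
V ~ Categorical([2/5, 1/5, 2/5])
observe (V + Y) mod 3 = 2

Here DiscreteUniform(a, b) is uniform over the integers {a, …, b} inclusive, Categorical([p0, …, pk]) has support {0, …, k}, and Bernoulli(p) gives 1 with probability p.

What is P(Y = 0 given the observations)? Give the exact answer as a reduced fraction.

Enumerate traces; 108 have nonzero weight after conditioning:
  (U=0, X=0, Y=0, Z=1, W=1, V=2) weight 1/135
  (U=0, X=0, Y=0, Z=1, W=2, V=2) weight 1/135
  (U=0, X=0, Y=0, Z=1, W=3, V=2) weight 1/135
  (U=0, X=0, Y=0, Z=2, W=1, V=2) weight 1/135
  (U=0, X=0, Y=0, Z=2, W=2, V=2) weight 1/135
  (U=0, X=0, Y=0, Z=2, W=3, V=2) weight 1/135
  (U=0, X=0, Y=1, Z=1, W=1, V=1) weight 1/270
  (U=0, X=0, Y=1, Z=1, W=2, V=1) weight 1/270
  … 100 more
Group by Y:
  weight(Y=0) = 1/5
  weight(Y=1) = 1/10
Total weight = 1/5 + 1/10 = 3/10
P(Y=0 | obs) = 1/5 / 3/10 = 2/3
P(Y=1 | obs) = 1/10 / 3/10 = 1/3

P(Y = 0 | obs) = 2/3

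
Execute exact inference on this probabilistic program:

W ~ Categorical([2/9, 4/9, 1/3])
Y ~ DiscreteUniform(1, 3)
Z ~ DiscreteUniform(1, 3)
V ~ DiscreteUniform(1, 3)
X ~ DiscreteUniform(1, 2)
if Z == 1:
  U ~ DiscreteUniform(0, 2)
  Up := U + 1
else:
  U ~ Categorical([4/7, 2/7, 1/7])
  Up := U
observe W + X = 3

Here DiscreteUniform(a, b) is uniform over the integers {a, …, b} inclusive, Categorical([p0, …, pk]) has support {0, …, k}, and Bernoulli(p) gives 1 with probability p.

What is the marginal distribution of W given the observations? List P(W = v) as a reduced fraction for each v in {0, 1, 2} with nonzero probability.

Enumerate traces; 162 have nonzero weight after conditioning:
  (W=1, Y=1, Z=1, V=1, X=2, U=0) weight 2/729
  (W=1, Y=1, Z=1, V=1, X=2, U=1) weight 2/729
  (W=1, Y=1, Z=1, V=1, X=2, U=2) weight 2/729
  (W=1, Y=1, Z=1, V=2, X=2, U=0) weight 2/729
  (W=1, Y=1, Z=1, V=2, X=2, U=1) weight 2/729
  (W=1, Y=1, Z=1, V=2, X=2, U=2) weight 2/729
  (W=1, Y=1, Z=1, V=3, X=2, U=0) weight 2/729
  (W=1, Y=1, Z=1, V=3, X=2, U=1) weight 2/729
  (W=2, Y=1, Z=1, V=1, X=1, U=0) weight 1/486
  … 153 more
Group by W:
  weight(W=1) = 2/9
  weight(W=2) = 1/6
Total weight = 2/9 + 1/6 = 7/18
P(W=1 | obs) = 2/9 / 7/18 = 4/7
P(W=2 | obs) = 1/6 / 7/18 = 3/7

P(W=1) = 4/7, P(W=2) = 3/7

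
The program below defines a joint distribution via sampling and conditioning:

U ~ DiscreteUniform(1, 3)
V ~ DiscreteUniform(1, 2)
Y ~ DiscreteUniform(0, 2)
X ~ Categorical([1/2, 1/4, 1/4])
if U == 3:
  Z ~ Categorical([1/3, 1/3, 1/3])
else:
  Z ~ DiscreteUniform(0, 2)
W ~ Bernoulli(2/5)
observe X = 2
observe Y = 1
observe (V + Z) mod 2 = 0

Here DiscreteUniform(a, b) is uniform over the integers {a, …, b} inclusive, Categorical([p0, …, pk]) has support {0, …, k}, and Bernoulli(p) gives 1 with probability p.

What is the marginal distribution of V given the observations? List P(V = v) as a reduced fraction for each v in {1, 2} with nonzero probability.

Enumerate traces; 18 have nonzero weight after conditioning:
  (U=1, V=1, Y=1, X=2, Z=1, W=0) weight 1/360
  (U=1, V=1, Y=1, X=2, Z=1, W=1) weight 1/540
  (U=1, V=2, Y=1, X=2, Z=0, W=0) weight 1/360
  (U=1, V=2, Y=1, X=2, Z=0, W=1) weight 1/540
  (U=1, V=2, Y=1, X=2, Z=2, W=0) weight 1/360
  (U=1, V=2, Y=1, X=2, Z=2, W=1) weight 1/540
  (U=2, V=1, Y=1, X=2, Z=1, W=0) weight 1/360
  (U=2, V=1, Y=1, X=2, Z=1, W=1) weight 1/540
  … 10 more
Group by V:
  weight(V=1) = 1/72
  weight(V=2) = 1/36
Total weight = 1/72 + 1/36 = 1/24
P(V=1 | obs) = 1/72 / 1/24 = 1/3
P(V=2 | obs) = 1/36 / 1/24 = 2/3

P(V=1) = 1/3, P(V=2) = 2/3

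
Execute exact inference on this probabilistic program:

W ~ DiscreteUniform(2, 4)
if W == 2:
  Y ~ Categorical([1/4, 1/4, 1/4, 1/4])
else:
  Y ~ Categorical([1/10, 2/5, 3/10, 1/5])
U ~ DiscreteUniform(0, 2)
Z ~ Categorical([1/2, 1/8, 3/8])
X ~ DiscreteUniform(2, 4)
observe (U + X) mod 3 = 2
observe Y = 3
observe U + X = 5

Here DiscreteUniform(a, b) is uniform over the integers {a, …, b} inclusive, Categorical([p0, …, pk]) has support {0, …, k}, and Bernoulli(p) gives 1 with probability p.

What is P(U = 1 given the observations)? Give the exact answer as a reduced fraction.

P(U = 1 | obs) = 1/2

Enumerate traces; 18 have nonzero weight after conditioning:
  (W=2, Y=3, U=1, Z=0, X=4) weight 1/216
  (W=2, Y=3, U=1, Z=1, X=4) weight 1/864
  (W=2, Y=3, U=1, Z=2, X=4) weight 1/288
  (W=2, Y=3, U=2, Z=0, X=3) weight 1/216
  (W=2, Y=3, U=2, Z=1, X=3) weight 1/864
  (W=2, Y=3, U=2, Z=2, X=3) weight 1/288
  (W=3, Y=3, U=1, Z=0, X=4) weight 1/270
  (W=3, Y=3, U=1, Z=1, X=4) weight 1/1080
  … 10 more
Group by U:
  weight(U=1) = 13/540
  weight(U=2) = 13/540
Total weight = 13/540 + 13/540 = 13/270
P(U=1 | obs) = 13/540 / 13/270 = 1/2
P(U=2 | obs) = 13/540 / 13/270 = 1/2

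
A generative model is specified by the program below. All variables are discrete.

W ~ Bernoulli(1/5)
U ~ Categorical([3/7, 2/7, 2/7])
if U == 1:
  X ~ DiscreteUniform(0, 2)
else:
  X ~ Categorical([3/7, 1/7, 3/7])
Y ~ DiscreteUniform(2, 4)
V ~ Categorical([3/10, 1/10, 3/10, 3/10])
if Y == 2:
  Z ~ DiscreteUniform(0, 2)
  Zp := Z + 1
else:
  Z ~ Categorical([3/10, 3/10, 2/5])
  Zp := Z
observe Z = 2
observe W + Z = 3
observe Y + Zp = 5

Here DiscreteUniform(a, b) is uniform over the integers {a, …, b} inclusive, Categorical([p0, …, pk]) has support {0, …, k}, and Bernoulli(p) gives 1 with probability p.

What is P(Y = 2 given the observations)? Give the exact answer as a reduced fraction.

Enumerate traces; 72 have nonzero weight after conditioning:
  (W=1, U=0, X=0, Y=2, V=0, Z=2) weight 3/2450
  (W=1, U=0, X=0, Y=2, V=1, Z=2) weight 1/2450
  (W=1, U=0, X=0, Y=2, V=2, Z=2) weight 3/2450
  (W=1, U=0, X=0, Y=2, V=3, Z=2) weight 3/2450
  (W=1, U=0, X=0, Y=3, V=0, Z=2) weight 9/6125
  (W=1, U=0, X=0, Y=3, V=1, Z=2) weight 3/6125
  (W=1, U=0, X=0, Y=3, V=2, Z=2) weight 9/6125
  (W=1, U=0, X=0, Y=3, V=3, Z=2) weight 9/6125
  … 64 more
Group by Y:
  weight(Y=2) = 1/45
  weight(Y=3) = 2/75
Total weight = 1/45 + 2/75 = 11/225
P(Y=2 | obs) = 1/45 / 11/225 = 5/11
P(Y=3 | obs) = 2/75 / 11/225 = 6/11

P(Y = 2 | obs) = 5/11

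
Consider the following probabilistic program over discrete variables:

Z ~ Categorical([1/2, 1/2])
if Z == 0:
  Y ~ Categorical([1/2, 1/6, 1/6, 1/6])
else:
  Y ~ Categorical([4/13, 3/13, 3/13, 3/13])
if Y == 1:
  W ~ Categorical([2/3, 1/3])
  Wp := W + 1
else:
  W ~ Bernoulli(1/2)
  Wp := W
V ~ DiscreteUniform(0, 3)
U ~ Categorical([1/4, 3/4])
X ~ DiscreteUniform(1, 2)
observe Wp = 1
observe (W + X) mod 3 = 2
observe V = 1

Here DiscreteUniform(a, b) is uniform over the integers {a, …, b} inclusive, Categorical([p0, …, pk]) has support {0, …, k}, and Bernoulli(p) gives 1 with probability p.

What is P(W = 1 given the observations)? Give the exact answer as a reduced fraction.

Enumerate traces; 16 have nonzero weight after conditioning:
  (Z=0, Y=0, W=1, V=1, U=0, X=1) weight 1/256
  (Z=0, Y=0, W=1, V=1, U=1, X=1) weight 3/256
  (Z=0, Y=1, W=0, V=1, U=0, X=2) weight 1/576
  (Z=0, Y=1, W=0, V=1, U=1, X=2) weight 1/192
  (Z=0, Y=2, W=1, V=1, U=0, X=1) weight 1/768
  (Z=0, Y=2, W=1, V=1, U=1, X=1) weight 1/256
  (Z=0, Y=3, W=1, V=1, U=0, X=1) weight 1/768
  (Z=0, Y=3, W=1, V=1, U=1, X=1) weight 1/256
  … 8 more
Group by W:
  weight(W=0) = 31/1872
  weight(W=1) = 125/2496
Total weight = 31/1872 + 125/2496 = 499/7488
P(W=0 | obs) = 31/1872 / 499/7488 = 124/499
P(W=1 | obs) = 125/2496 / 499/7488 = 375/499

P(W = 1 | obs) = 375/499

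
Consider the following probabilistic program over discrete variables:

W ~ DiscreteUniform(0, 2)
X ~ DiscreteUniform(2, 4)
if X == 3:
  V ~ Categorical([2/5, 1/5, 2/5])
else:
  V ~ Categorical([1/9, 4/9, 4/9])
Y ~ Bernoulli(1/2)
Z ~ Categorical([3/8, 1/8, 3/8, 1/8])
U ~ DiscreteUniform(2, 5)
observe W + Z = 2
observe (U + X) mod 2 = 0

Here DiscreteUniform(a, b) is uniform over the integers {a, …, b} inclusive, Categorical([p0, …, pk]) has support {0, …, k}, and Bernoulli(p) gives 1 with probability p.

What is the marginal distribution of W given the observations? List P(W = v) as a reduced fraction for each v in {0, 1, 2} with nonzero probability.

P(W=0) = 3/7, P(W=1) = 1/7, P(W=2) = 3/7

Enumerate traces; 108 have nonzero weight after conditioning:
  (W=0, X=2, V=0, Y=0, Z=2, U=2) weight 1/1728
  (W=0, X=2, V=0, Y=0, Z=2, U=4) weight 1/1728
  (W=0, X=2, V=0, Y=1, Z=2, U=2) weight 1/1728
  (W=0, X=2, V=0, Y=1, Z=2, U=4) weight 1/1728
  (W=0, X=2, V=1, Y=0, Z=2, U=2) weight 1/432
  (W=0, X=2, V=1, Y=0, Z=2, U=4) weight 1/432
  (W=0, X=2, V=1, Y=1, Z=2, U=2) weight 1/432
  (W=0, X=2, V=1, Y=1, Z=2, U=4) weight 1/432
  (W=1, X=2, V=0, Y=0, Z=1, U=2) weight 1/5184
  (W=2, X=2, V=0, Y=0, Z=0, U=2) weight 1/1728
  … 98 more
Group by W:
  weight(W=0) = 1/16
  weight(W=1) = 1/48
  weight(W=2) = 1/16
Total weight = 1/16 + 1/48 + 1/16 = 7/48
P(W=0 | obs) = 1/16 / 7/48 = 3/7
P(W=1 | obs) = 1/48 / 7/48 = 1/7
P(W=2 | obs) = 1/16 / 7/48 = 3/7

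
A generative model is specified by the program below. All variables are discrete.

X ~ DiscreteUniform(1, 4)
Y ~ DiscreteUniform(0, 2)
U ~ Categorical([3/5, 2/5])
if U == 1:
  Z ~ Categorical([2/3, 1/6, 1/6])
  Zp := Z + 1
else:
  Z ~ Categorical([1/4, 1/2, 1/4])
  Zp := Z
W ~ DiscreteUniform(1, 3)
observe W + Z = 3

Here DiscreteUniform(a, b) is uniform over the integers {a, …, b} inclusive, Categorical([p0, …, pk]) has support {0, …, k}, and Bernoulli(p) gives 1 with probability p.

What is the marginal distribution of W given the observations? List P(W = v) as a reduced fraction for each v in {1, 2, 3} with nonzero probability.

Enumerate traces; 72 have nonzero weight after conditioning:
  (X=1, Y=0, U=0, Z=0, W=3) weight 1/240
  (X=1, Y=0, U=0, Z=1, W=2) weight 1/120
  (X=1, Y=0, U=0, Z=2, W=1) weight 1/240
  (X=1, Y=0, U=1, Z=0, W=3) weight 1/135
  (X=1, Y=0, U=1, Z=1, W=2) weight 1/540
  (X=1, Y=0, U=1, Z=2, W=1) weight 1/540
  (X=1, Y=1, U=0, Z=0, W=3) weight 1/240
  (X=1, Y=1, U=0, Z=1, W=2) weight 1/120
  … 64 more
Group by W:
  weight(W=1) = 13/180
  weight(W=2) = 11/90
  weight(W=3) = 5/36
Total weight = 13/180 + 11/90 + 5/36 = 1/3
P(W=1 | obs) = 13/180 / 1/3 = 13/60
P(W=2 | obs) = 11/90 / 1/3 = 11/30
P(W=3 | obs) = 5/36 / 1/3 = 5/12

P(W=1) = 13/60, P(W=2) = 11/30, P(W=3) = 5/12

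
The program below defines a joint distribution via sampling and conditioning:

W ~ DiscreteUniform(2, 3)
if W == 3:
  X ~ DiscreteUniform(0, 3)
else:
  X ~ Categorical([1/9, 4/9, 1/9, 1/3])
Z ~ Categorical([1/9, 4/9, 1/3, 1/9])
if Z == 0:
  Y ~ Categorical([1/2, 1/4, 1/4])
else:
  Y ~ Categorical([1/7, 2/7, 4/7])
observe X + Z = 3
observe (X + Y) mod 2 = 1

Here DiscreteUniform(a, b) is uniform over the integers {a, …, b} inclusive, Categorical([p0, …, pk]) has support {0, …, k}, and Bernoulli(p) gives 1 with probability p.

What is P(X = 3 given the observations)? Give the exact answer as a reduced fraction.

P(X = 3 | obs) = 441/2461

Enumerate traces; 12 have nonzero weight after conditioning:
  (W=2, X=0, Z=3, Y=1) weight 1/567
  (W=2, X=1, Z=2, Y=0) weight 2/189
  (W=2, X=1, Z=2, Y=2) weight 8/189
  (W=2, X=2, Z=1, Y=1) weight 4/567
  (W=2, X=3, Z=0, Y=0) weight 1/108
  (W=2, X=3, Z=0, Y=2) weight 1/216
  (W=3, X=0, Z=3, Y=1) weight 1/252
  (W=3, X=1, Z=2, Y=0) weight 1/168
  … 4 more
Group by X:
  weight(X=0) = 13/2268
  weight(X=1) = 125/1512
  weight(X=2) = 13/567
  weight(X=3) = 7/288
Total weight = 13/2268 + 125/1512 + 13/567 + 7/288 = 2461/18144
P(X=0 | obs) = 13/2268 / 2461/18144 = 104/2461
P(X=1 | obs) = 125/1512 / 2461/18144 = 1500/2461
P(X=2 | obs) = 13/567 / 2461/18144 = 416/2461
P(X=3 | obs) = 7/288 / 2461/18144 = 441/2461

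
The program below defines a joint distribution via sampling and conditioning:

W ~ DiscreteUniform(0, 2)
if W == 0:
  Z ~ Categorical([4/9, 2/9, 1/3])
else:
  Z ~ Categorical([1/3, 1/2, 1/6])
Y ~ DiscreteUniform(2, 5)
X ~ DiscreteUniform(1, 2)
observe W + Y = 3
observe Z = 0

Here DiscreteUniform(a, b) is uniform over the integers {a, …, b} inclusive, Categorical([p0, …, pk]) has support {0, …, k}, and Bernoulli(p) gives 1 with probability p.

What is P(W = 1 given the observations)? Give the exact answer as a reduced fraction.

Enumerate traces; 4 have nonzero weight after conditioning:
  (W=0, Z=0, Y=3, X=1) weight 1/54
  (W=0, Z=0, Y=3, X=2) weight 1/54
  (W=1, Z=0, Y=2, X=1) weight 1/72
  (W=1, Z=0, Y=2, X=2) weight 1/72
Group by W:
  weight(W=0) = 1/27
  weight(W=1) = 1/36
Total weight = 1/27 + 1/36 = 7/108
P(W=0 | obs) = 1/27 / 7/108 = 4/7
P(W=1 | obs) = 1/36 / 7/108 = 3/7

P(W = 1 | obs) = 3/7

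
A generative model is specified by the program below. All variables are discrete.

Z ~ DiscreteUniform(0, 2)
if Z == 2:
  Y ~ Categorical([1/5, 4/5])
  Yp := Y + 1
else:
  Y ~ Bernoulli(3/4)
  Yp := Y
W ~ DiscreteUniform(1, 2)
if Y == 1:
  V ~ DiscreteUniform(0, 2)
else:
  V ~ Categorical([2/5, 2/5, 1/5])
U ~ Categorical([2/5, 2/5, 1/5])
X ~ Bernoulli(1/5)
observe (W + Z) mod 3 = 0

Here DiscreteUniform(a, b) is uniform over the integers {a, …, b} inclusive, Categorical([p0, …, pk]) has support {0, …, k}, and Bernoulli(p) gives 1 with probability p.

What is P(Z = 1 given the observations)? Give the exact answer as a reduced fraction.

Enumerate traces; 72 have nonzero weight after conditioning:
  (Z=1, Y=0, W=2, V=0, U=0, X=0) weight 2/375
  (Z=1, Y=0, W=2, V=0, U=0, X=1) weight 1/750
  (Z=1, Y=0, W=2, V=0, U=1, X=0) weight 2/375
  (Z=1, Y=0, W=2, V=0, U=1, X=1) weight 1/750
  (Z=1, Y=0, W=2, V=0, U=2, X=0) weight 1/375
  (Z=1, Y=0, W=2, V=0, U=2, X=1) weight 1/1500
  (Z=1, Y=0, W=2, V=1, U=0, X=0) weight 2/375
  (Z=1, Y=0, W=2, V=1, U=0, X=1) weight 1/750
  (Z=2, Y=0, W=1, V=0, U=0, X=0) weight 8/1875
  … 63 more
Group by Z:
  weight(Z=1) = 1/6
  weight(Z=2) = 1/6
Total weight = 1/6 + 1/6 = 1/3
P(Z=1 | obs) = 1/6 / 1/3 = 1/2
P(Z=2 | obs) = 1/6 / 1/3 = 1/2

P(Z = 1 | obs) = 1/2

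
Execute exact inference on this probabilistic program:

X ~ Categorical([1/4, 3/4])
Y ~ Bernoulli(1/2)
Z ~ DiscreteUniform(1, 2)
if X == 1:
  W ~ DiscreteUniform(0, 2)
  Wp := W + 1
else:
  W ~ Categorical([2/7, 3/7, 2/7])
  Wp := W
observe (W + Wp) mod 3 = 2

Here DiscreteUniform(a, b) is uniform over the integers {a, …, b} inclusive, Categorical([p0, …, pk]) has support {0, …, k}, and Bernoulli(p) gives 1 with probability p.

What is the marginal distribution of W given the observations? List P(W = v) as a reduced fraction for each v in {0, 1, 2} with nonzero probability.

Enumerate traces; 8 have nonzero weight after conditioning:
  (X=0, Y=0, Z=1, W=1) weight 3/112
  (X=0, Y=0, Z=2, W=1) weight 3/112
  (X=0, Y=1, Z=1, W=1) weight 3/112
  (X=0, Y=1, Z=2, W=1) weight 3/112
  (X=1, Y=0, Z=1, W=2) weight 1/16
  (X=1, Y=0, Z=2, W=2) weight 1/16
  (X=1, Y=1, Z=1, W=2) weight 1/16
  (X=1, Y=1, Z=2, W=2) weight 1/16
Group by W:
  weight(W=1) = 3/28
  weight(W=2) = 1/4
Total weight = 3/28 + 1/4 = 5/14
P(W=1 | obs) = 3/28 / 5/14 = 3/10
P(W=2 | obs) = 1/4 / 5/14 = 7/10

P(W=1) = 3/10, P(W=2) = 7/10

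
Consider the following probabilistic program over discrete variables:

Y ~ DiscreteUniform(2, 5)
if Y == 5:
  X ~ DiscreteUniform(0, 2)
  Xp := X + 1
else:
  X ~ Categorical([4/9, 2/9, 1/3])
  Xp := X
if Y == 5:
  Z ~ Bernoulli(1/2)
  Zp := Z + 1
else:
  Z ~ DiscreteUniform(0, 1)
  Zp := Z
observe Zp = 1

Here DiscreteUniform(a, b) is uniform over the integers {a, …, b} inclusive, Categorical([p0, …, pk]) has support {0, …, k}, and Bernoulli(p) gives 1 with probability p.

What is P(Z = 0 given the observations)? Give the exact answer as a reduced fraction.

Enumerate traces; 12 have nonzero weight after conditioning:
  (Y=2, X=0, Z=1) weight 1/18
  (Y=2, X=1, Z=1) weight 1/36
  (Y=2, X=2, Z=1) weight 1/24
  (Y=3, X=0, Z=1) weight 1/18
  (Y=3, X=1, Z=1) weight 1/36
  (Y=3, X=2, Z=1) weight 1/24
  (Y=4, X=0, Z=1) weight 1/18
  (Y=4, X=1, Z=1) weight 1/36
  (Y=5, X=0, Z=0) weight 1/24
  … 3 more
Group by Z:
  weight(Z=0) = 1/8
  weight(Z=1) = 3/8
Total weight = 1/8 + 3/8 = 1/2
P(Z=0 | obs) = 1/8 / 1/2 = 1/4
P(Z=1 | obs) = 3/8 / 1/2 = 3/4

P(Z = 0 | obs) = 1/4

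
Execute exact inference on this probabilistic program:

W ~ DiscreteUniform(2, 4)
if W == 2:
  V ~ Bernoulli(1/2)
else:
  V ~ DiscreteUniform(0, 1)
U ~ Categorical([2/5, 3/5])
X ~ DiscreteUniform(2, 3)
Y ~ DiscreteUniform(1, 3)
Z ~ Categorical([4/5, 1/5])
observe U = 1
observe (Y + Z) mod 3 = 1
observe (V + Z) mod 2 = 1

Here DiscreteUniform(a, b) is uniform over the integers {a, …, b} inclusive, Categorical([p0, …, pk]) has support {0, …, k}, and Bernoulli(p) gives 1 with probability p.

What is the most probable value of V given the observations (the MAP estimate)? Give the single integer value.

argmax_v P(V = v | obs) = 1

Enumerate traces; 12 have nonzero weight after conditioning:
  (W=2, V=0, U=1, X=2, Y=3, Z=1) weight 1/300
  (W=2, V=0, U=1, X=3, Y=3, Z=1) weight 1/300
  (W=2, V=1, U=1, X=2, Y=1, Z=0) weight 1/75
  (W=2, V=1, U=1, X=3, Y=1, Z=0) weight 1/75
  (W=3, V=0, U=1, X=2, Y=3, Z=1) weight 1/300
  (W=3, V=0, U=1, X=3, Y=3, Z=1) weight 1/300
  (W=3, V=1, U=1, X=2, Y=1, Z=0) weight 1/75
  (W=3, V=1, U=1, X=3, Y=1, Z=0) weight 1/75
  … 4 more
Group by V:
  weight(V=0) = 1/50
  weight(V=1) = 2/25
Total weight = 1/50 + 2/25 = 1/10
P(V=0 | obs) = 1/50 / 1/10 = 1/5
P(V=1 | obs) = 2/25 / 1/10 = 4/5
argmax = 1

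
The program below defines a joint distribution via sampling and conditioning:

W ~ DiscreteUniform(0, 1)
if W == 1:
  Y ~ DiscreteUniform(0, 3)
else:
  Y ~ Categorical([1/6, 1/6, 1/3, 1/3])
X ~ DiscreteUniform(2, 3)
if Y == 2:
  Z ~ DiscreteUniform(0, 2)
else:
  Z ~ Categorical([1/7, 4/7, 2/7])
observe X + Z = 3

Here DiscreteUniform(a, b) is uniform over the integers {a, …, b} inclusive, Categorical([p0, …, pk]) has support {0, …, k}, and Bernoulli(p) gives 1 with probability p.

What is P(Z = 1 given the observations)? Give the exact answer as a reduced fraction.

P(Z = 1 | obs) = 253/353

Enumerate traces; 16 have nonzero weight after conditioning:
  (W=0, Y=0, X=2, Z=1) weight 1/42
  (W=0, Y=0, X=3, Z=0) weight 1/168
  (W=0, Y=1, X=2, Z=1) weight 1/42
  (W=0, Y=1, X=3, Z=0) weight 1/168
  (W=0, Y=2, X=2, Z=1) weight 1/36
  (W=0, Y=2, X=3, Z=0) weight 1/36
  (W=0, Y=3, X=2, Z=1) weight 1/21
  (W=0, Y=3, X=3, Z=0) weight 1/84
  … 8 more
Group by Z:
  weight(Z=0) = 25/252
  weight(Z=1) = 253/1008
Total weight = 25/252 + 253/1008 = 353/1008
P(Z=0 | obs) = 25/252 / 353/1008 = 100/353
P(Z=1 | obs) = 253/1008 / 353/1008 = 253/353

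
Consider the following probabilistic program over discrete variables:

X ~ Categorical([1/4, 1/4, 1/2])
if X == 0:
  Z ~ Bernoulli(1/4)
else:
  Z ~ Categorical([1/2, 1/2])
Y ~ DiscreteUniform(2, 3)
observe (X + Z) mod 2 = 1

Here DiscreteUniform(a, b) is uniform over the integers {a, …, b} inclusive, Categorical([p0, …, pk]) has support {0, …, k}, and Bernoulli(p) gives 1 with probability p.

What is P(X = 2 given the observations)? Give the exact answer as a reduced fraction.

Enumerate traces; 6 have nonzero weight after conditioning:
  (X=0, Z=1, Y=2) weight 1/32
  (X=0, Z=1, Y=3) weight 1/32
  (X=1, Z=0, Y=2) weight 1/16
  (X=1, Z=0, Y=3) weight 1/16
  (X=2, Z=1, Y=2) weight 1/8
  (X=2, Z=1, Y=3) weight 1/8
Group by X:
  weight(X=0) = 1/16
  weight(X=1) = 1/8
  weight(X=2) = 1/4
Total weight = 1/16 + 1/8 + 1/4 = 7/16
P(X=0 | obs) = 1/16 / 7/16 = 1/7
P(X=1 | obs) = 1/8 / 7/16 = 2/7
P(X=2 | obs) = 1/4 / 7/16 = 4/7

P(X = 2 | obs) = 4/7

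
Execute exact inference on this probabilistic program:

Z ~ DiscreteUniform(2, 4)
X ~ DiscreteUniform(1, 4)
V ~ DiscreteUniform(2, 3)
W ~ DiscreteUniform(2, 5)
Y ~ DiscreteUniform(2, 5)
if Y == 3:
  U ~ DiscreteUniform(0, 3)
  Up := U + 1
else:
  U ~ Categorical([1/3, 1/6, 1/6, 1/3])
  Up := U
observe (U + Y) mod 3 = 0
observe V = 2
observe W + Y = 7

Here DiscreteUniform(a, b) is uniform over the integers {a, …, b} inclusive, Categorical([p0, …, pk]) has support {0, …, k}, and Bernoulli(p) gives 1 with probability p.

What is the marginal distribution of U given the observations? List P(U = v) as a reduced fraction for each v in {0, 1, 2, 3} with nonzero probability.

Enumerate traces; 60 have nonzero weight after conditioning:
  (Z=2, X=1, V=2, W=2, Y=5, U=1) weight 1/2304
  (Z=2, X=1, V=2, W=3, Y=4, U=2) weight 1/2304
  (Z=2, X=1, V=2, W=4, Y=3, U=0) weight 1/1536
  (Z=2, X=1, V=2, W=4, Y=3, U=3) weight 1/1536
  (Z=2, X=1, V=2, W=5, Y=2, U=1) weight 1/2304
  (Z=2, X=2, V=2, W=2, Y=5, U=1) weight 1/2304
  (Z=2, X=2, V=2, W=3, Y=4, U=2) weight 1/2304
  (Z=2, X=2, V=2, W=4, Y=3, U=0) weight 1/1536
  … 52 more
Group by U:
  weight(U=0) = 1/128
  weight(U=1) = 1/96
  weight(U=2) = 1/192
  weight(U=3) = 1/128
Total weight = 1/128 + 1/96 + 1/192 + 1/128 = 1/32
P(U=0 | obs) = 1/128 / 1/32 = 1/4
P(U=1 | obs) = 1/96 / 1/32 = 1/3
P(U=2 | obs) = 1/192 / 1/32 = 1/6
P(U=3 | obs) = 1/128 / 1/32 = 1/4

P(U=0) = 1/4, P(U=1) = 1/3, P(U=2) = 1/6, P(U=3) = 1/4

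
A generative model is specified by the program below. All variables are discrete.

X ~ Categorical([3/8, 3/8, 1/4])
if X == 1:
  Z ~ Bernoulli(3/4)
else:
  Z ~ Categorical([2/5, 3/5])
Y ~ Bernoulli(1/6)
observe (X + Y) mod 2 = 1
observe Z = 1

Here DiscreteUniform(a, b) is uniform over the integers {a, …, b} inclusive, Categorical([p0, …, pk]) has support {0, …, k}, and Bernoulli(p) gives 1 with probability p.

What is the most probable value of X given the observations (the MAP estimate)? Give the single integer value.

Enumerate traces; 3 have nonzero weight after conditioning:
  (X=0, Z=1, Y=1) weight 3/80
  (X=1, Z=1, Y=0) weight 15/64
  (X=2, Z=1, Y=1) weight 1/40
Group by X:
  weight(X=0) = 3/80
  weight(X=1) = 15/64
  weight(X=2) = 1/40
Total weight = 3/80 + 15/64 + 1/40 = 19/64
P(X=0 | obs) = 3/80 / 19/64 = 12/95
P(X=1 | obs) = 15/64 / 19/64 = 15/19
P(X=2 | obs) = 1/40 / 19/64 = 8/95
argmax = 1

argmax_v P(X = v | obs) = 1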